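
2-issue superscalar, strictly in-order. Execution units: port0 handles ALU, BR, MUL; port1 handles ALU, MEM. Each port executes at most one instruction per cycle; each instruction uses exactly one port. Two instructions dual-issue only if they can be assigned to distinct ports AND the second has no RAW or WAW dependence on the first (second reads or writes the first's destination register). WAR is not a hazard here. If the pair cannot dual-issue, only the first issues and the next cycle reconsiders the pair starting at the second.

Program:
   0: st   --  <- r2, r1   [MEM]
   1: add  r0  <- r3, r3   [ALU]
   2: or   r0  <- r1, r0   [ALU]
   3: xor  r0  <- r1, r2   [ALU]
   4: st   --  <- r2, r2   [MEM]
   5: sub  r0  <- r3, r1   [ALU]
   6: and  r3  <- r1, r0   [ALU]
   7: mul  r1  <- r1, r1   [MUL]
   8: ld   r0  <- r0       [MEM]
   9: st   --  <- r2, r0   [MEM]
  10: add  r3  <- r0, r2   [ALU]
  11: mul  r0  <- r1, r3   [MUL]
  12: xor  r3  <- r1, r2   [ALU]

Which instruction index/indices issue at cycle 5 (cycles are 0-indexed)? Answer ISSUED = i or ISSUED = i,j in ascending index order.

ISSUED = 8

  cy0 -> i0,i1 (st.MEM;add.ALU) pair
  cy1 -> i2 (or.ALU) WAW r0
  cy2 -> i3,i4 (xor.ALU;st.MEM) pair
  cy3 -> i5 (sub.ALU) RAW r0
  cy4 -> i6,i7 (and.ALU;mul.MUL) pair
  cy5 -> i8 (ld.MEM) no-port MEM/MEM
  cy6 -> i9,i10 (st.MEM;add.ALU) pair
  cy7 -> i11,i12 (mul.MUL;xor.ALU) pair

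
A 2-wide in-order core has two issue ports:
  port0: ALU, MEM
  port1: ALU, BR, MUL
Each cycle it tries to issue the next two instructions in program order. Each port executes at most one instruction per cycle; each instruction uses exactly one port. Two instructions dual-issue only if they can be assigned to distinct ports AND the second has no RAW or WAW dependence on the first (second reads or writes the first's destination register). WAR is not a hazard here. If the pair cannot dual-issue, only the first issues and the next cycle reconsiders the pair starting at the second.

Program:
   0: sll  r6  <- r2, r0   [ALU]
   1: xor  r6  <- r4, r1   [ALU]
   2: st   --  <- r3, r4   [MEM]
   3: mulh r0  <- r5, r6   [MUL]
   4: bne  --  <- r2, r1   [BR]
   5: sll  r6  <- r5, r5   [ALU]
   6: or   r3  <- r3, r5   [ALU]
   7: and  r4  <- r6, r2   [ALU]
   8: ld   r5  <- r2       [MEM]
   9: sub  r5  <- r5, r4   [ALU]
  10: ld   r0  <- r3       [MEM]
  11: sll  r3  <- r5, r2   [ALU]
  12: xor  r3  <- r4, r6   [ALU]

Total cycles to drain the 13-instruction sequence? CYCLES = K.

c0: i0 sll  WAW r6
c1: i1,i2 xor st  pair
c2: i3 mulh  no-port MUL/BR
c3: i4,i5 bne sll  pair
c4: i6,i7 or and  pair
c5: i8 ld  RAW+WAW r5
c6: i9,i10 sub ld  pair
c7: i11 sll  WAW r3
c8: i12 xor  tail

CYCLES = 9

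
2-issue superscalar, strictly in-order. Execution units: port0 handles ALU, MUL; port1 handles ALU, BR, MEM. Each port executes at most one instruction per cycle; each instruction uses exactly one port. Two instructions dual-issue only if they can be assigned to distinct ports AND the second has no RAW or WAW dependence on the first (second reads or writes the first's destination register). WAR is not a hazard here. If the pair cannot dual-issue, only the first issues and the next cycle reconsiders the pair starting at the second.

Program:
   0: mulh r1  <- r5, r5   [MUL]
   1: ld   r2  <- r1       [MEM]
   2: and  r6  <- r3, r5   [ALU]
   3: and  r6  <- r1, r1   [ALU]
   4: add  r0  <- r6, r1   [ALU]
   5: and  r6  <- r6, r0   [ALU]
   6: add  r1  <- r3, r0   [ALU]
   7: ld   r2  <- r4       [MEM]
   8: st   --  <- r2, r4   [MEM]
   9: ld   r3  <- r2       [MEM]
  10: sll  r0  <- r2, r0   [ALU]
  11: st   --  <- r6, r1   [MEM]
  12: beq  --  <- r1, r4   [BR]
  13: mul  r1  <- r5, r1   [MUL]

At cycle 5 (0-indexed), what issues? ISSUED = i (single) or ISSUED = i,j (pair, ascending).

  cy0 -> i0 (mulh) RAW r1
  cy1 -> i1&i2 (ld+and) dual
  cy2 -> i3 (and) RAW r6
  cy3 -> i4 (add) RAW r0
  cy4 -> i5&i6 (and+add) dual
  cy5 -> i7 (ld) no-port MEM/MEM
  cy6 -> i8 (st) no-port MEM/MEM
  cy7 -> i9&i10 (ld+sll) dual
  cy8 -> i11 (st) no-port MEM/BR
  cy9 -> i12&i13 (beq+mul) dual

ISSUED = 7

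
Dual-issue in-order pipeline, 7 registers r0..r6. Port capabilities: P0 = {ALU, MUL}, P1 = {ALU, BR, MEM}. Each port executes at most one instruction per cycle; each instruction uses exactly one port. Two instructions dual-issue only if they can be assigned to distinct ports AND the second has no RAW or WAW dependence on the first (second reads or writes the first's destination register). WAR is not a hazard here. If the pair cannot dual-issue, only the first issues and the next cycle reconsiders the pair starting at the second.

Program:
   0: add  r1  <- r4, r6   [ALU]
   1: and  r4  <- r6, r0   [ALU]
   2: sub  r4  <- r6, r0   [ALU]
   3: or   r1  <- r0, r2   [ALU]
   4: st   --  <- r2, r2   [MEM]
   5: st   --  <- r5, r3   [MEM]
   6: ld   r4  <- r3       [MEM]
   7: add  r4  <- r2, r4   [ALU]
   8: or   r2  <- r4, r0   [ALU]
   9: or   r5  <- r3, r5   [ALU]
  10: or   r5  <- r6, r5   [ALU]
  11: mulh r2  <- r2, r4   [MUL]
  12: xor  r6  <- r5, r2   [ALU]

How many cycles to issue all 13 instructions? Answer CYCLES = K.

CYCLES = 9

0. add+and @i0+i1  | pair
1. sub+or @i2+i3  | pair
2. st @i4  | no-port MEM/MEM
3. st @i5  | no-port MEM/MEM
4. ld @i6  | RAW+WAW r4
5. add @i7  | RAW r4
6. or+or @i8+i9  | pair
7. or+mulh @i10+i11  | pair
8. xor @i12  | tail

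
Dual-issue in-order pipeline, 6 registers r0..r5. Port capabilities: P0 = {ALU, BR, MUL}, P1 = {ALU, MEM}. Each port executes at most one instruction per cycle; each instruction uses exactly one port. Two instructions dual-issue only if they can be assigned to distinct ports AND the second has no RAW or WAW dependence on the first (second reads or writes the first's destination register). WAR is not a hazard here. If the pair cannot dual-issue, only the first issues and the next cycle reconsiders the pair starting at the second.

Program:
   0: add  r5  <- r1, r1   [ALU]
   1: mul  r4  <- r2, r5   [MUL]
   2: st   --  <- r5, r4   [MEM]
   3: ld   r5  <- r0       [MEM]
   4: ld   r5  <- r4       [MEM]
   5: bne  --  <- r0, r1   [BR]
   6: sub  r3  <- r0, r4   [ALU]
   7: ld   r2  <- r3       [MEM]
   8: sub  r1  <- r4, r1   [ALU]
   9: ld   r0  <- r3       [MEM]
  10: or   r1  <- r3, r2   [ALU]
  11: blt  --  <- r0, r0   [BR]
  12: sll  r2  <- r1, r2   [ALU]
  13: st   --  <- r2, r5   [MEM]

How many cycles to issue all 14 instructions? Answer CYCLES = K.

CYCLES = 10

[0] i0  add  -- RAW r5
[1] i1  mul  -- RAW r4
[2] i2  st  -- no-port MEM/MEM
[3] i3  ld  -- no-port MEM/MEM
[4] i4+i5  ld/bne  -- 2-wide
[5] i6  sub  -- RAW r3
[6] i7+i8  ld/sub  -- 2-wide
[7] i9+i10  ld/or  -- 2-wide
[8] i11+i12  blt/sll  -- 2-wide
[9] i13  st  -- tail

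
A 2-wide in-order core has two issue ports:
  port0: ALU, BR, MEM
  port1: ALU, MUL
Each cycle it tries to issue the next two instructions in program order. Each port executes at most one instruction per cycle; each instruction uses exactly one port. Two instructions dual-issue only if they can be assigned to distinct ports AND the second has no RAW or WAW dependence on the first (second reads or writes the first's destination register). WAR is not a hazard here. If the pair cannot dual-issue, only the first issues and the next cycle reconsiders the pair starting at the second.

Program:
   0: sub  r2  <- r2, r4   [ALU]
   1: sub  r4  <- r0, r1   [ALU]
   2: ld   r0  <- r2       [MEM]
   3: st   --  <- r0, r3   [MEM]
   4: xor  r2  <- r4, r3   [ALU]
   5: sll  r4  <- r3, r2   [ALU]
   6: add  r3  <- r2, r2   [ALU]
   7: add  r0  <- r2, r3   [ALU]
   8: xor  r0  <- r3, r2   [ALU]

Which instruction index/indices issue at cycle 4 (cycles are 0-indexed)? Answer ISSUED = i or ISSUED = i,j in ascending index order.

ISSUED = 7

0. sub/sub @i0&i1  | dual
1. ld @i2  | no-port MEM/MEM
2. st/xor @i3&i4  | dual
3. sll/add @i5&i6  | dual
4. add @i7  | WAW r0
5. xor @i8  | tail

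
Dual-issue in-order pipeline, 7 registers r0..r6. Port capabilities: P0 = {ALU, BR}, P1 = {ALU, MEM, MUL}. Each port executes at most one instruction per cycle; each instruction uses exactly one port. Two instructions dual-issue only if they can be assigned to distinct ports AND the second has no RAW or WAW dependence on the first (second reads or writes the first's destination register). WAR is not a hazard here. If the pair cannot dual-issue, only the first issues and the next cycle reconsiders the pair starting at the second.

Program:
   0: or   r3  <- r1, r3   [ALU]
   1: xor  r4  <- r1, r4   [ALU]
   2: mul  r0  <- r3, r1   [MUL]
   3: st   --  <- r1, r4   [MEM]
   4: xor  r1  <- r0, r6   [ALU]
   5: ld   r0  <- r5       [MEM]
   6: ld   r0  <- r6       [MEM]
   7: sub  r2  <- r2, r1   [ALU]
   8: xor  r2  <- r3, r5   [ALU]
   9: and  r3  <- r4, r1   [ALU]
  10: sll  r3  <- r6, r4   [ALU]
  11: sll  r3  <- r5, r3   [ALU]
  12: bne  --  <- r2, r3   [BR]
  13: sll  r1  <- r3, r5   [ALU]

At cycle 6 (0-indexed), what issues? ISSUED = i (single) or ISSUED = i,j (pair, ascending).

ISSUED = 10

0. or.ALU+xor.ALU @i0+i1  | 2-wide
1. mul.MUL @i2  | no-port MUL/MEM
2. st.MEM+xor.ALU @i3+i4  | 2-wide
3. ld.MEM @i5  | no-port MEM/MEM
4. ld.MEM+sub.ALU @i6+i7  | 2-wide
5. xor.ALU+and.ALU @i8+i9  | 2-wide
6. sll.ALU @i10  | RAW+WAW r3
7. sll.ALU @i11  | RAW r3
8. bne.BR+sll.ALU @i12+i13  | 2-wide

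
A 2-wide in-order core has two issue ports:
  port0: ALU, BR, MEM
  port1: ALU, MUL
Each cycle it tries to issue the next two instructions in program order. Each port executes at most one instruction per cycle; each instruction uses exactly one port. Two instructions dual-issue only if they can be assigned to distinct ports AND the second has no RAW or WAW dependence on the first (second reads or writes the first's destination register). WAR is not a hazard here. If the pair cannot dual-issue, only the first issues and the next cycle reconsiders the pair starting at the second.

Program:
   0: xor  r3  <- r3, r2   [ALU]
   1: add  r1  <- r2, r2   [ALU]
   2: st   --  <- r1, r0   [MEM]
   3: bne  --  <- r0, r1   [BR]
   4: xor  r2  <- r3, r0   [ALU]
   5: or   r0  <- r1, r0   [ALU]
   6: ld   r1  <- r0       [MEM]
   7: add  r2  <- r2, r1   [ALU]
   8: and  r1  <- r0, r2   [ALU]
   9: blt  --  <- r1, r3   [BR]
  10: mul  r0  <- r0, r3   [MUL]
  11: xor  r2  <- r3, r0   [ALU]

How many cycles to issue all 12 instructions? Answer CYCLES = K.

CYCLES = 9

t=0 i0,i1:xor/add ; pair
t=1 i2:st ; no-port MEM/BR
t=2 i3,i4:bne/xor ; pair
t=3 i5:or ; RAW r0
t=4 i6:ld ; RAW r1
t=5 i7:add ; RAW r2
t=6 i8:and ; RAW r1
t=7 i9,i10:blt/mul ; pair
t=8 i11:xor ; tail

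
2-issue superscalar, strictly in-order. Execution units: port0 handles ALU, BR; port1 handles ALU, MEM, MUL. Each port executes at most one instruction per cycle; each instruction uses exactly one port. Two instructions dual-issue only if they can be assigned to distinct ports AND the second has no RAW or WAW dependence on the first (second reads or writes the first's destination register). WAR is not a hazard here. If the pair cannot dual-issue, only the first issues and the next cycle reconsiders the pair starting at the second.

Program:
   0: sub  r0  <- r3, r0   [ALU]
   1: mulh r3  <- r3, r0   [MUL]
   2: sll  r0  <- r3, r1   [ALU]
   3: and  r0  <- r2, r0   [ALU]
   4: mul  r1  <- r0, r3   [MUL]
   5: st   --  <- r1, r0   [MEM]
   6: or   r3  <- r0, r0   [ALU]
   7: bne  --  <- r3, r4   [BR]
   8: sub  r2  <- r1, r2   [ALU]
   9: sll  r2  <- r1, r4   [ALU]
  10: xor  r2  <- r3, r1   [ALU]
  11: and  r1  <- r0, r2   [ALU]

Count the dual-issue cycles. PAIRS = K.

PAIRS = 2

c0: i0 sub.ALU  RAW r0
c1: i1 mulh.MUL  RAW r3
c2: i2 sll.ALU  RAW+WAW r0
c3: i3 and.ALU  RAW r0
c4: i4 mul.MUL  no-port MUL/MEM
c5: i5/i6 st.MEM/or.ALU  pair
c6: i7/i8 bne.BR/sub.ALU  pair
c7: i9 sll.ALU  WAW r2
c8: i10 xor.ALU  RAW r2
c9: i11 and.ALU  tail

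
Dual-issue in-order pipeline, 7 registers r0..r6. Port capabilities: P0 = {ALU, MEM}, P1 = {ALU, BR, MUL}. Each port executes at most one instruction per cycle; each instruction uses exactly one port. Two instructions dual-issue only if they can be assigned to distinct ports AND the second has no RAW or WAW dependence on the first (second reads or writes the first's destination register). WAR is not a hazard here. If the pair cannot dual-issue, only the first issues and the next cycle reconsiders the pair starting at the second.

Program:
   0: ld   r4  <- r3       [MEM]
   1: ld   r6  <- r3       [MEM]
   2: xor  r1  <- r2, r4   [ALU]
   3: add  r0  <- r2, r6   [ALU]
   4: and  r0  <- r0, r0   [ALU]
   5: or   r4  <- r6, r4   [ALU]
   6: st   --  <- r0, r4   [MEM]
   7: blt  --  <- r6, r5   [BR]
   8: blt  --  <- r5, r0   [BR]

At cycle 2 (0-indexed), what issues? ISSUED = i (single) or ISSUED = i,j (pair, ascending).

ISSUED = 3

#0 head=0: ld.MEM i0 no-port MEM/MEM
#1 head=1: ld.MEM;xor.ALU i1&i2 2-wide
#2 head=3: add.ALU i3 RAW+WAW r0
#3 head=4: and.ALU;or.ALU i4&i5 2-wide
#4 head=6: st.MEM;blt.BR i6&i7 2-wide
#5 head=8: blt.BR i8 tail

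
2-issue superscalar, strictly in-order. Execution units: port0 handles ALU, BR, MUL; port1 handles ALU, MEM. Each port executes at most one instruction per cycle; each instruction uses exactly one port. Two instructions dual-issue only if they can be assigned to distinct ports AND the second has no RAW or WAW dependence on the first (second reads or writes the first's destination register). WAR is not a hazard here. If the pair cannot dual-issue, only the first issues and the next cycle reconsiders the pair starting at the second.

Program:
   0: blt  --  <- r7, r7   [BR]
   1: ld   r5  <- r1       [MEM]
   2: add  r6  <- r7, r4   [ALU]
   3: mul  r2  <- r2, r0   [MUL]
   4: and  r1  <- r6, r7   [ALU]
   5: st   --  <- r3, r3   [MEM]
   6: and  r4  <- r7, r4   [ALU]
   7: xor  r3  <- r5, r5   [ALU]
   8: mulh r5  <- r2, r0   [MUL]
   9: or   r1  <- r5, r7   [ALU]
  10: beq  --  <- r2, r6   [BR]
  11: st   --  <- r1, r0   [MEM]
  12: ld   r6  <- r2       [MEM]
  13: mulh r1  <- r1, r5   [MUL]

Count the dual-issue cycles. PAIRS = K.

PAIRS = 6

[0] i0+i1  blt/ld  -- pair
[1] i2+i3  add/mul  -- pair
[2] i4+i5  and/st  -- pair
[3] i6+i7  and/xor  -- pair
[4] i8  mulh  -- RAW r5
[5] i9+i10  or/beq  -- pair
[6] i11  st  -- no-port MEM/MEM
[7] i12+i13  ld/mulh  -- pair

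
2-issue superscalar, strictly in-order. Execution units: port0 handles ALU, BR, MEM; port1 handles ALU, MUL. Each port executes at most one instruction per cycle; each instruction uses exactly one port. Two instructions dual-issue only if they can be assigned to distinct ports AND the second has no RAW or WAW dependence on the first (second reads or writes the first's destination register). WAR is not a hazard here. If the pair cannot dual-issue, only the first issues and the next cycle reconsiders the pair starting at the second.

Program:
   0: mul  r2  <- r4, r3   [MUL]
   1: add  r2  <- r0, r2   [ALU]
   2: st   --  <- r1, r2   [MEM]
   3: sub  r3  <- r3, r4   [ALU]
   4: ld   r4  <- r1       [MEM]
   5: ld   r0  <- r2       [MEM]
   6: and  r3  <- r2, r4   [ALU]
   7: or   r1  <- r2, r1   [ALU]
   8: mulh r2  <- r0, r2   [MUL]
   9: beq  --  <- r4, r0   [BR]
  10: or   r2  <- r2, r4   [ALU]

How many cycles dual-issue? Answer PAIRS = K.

PAIRS = 4

t=0 i0:mul.MUL ; RAW+WAW r2
t=1 i1:add.ALU ; RAW r2
t=2 i2/i3:st.MEM+sub.ALU ; 2-wide
t=3 i4:ld.MEM ; no-port MEM/MEM
t=4 i5/i6:ld.MEM+and.ALU ; 2-wide
t=5 i7/i8:or.ALU+mulh.MUL ; 2-wide
t=6 i9/i10:beq.BR+or.ALU ; 2-wide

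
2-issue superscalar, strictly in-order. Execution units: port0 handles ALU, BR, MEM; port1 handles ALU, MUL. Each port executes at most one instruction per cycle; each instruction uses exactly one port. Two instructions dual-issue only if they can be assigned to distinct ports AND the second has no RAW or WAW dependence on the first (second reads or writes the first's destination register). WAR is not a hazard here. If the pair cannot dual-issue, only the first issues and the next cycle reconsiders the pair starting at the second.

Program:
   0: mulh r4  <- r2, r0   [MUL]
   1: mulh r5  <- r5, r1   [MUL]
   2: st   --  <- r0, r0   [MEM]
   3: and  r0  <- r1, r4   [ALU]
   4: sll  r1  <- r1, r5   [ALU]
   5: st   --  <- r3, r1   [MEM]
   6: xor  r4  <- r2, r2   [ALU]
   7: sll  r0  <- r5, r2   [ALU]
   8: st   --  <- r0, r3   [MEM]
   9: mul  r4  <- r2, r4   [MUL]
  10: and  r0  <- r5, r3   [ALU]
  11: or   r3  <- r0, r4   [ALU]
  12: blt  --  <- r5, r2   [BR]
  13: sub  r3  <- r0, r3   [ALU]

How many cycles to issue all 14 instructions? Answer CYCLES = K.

CYCLES = 9

#0 head=0: mulh i0 no-port MUL/MUL
#1 head=1: mulh;st i1/i2 2-wide
#2 head=3: and;sll i3/i4 2-wide
#3 head=5: st;xor i5/i6 2-wide
#4 head=7: sll i7 RAW r0
#5 head=8: st;mul i8/i9 2-wide
#6 head=10: and i10 RAW r0
#7 head=11: or;blt i11/i12 2-wide
#8 head=13: sub i13 tail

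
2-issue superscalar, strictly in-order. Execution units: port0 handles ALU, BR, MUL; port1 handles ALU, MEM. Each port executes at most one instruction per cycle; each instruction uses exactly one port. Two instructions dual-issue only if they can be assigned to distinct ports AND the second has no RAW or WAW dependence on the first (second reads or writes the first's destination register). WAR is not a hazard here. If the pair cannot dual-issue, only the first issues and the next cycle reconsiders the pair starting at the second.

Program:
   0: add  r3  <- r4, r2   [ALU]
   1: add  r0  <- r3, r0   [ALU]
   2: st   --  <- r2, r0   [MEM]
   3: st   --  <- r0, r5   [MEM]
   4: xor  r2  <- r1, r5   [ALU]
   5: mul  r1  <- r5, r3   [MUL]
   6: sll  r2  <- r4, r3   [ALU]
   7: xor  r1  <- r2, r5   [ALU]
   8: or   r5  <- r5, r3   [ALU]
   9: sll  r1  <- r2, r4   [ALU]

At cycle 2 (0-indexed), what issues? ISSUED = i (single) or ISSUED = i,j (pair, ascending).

ISSUED = 2

#0 head=0: add i0 RAW r3
#1 head=1: add i1 RAW r0
#2 head=2: st i2 no-port MEM/MEM
#3 head=3: st/xor i3,i4 2-wide
#4 head=5: mul/sll i5,i6 2-wide
#5 head=7: xor/or i7,i8 2-wide
#6 head=9: sll i9 tail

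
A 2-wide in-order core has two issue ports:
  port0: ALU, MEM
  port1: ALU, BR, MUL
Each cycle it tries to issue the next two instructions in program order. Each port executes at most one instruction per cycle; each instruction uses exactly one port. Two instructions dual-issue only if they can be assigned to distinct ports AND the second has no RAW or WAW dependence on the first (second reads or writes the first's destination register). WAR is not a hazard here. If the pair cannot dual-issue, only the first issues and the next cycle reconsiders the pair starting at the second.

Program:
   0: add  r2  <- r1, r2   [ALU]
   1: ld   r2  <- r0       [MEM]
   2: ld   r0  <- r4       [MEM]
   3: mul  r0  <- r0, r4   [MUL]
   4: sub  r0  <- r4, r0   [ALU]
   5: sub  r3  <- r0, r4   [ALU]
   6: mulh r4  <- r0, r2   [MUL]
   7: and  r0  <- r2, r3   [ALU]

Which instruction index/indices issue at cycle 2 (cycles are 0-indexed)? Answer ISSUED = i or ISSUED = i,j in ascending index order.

[0] i0  add.ALU  -- WAW r2
[1] i1  ld.MEM  -- no-port MEM/MEM
[2] i2  ld.MEM  -- RAW+WAW r0
[3] i3  mul.MUL  -- RAW+WAW r0
[4] i4  sub.ALU  -- RAW r0
[5] i5+i6  sub.ALU/mulh.MUL  -- dual
[6] i7  and.ALU  -- tail

ISSUED = 2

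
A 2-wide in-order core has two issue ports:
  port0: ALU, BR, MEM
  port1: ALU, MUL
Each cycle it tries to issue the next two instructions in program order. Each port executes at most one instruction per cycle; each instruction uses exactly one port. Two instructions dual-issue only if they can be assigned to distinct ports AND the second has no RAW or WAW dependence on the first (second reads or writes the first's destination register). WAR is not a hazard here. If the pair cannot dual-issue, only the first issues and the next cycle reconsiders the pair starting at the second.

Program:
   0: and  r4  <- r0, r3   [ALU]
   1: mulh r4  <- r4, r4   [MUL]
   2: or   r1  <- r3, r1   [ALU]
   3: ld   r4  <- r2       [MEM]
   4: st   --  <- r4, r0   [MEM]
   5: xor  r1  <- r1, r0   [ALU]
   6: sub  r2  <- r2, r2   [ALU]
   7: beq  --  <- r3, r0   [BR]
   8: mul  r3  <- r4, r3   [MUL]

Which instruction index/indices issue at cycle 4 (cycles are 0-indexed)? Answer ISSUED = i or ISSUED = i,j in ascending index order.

  cy0 -> i0 (and.ALU) RAW+WAW r4
  cy1 -> i1&i2 (mulh.MUL or.ALU) pair
  cy2 -> i3 (ld.MEM) no-port MEM/MEM
  cy3 -> i4&i5 (st.MEM xor.ALU) pair
  cy4 -> i6&i7 (sub.ALU beq.BR) pair
  cy5 -> i8 (mul.MUL) tail

ISSUED = 6,7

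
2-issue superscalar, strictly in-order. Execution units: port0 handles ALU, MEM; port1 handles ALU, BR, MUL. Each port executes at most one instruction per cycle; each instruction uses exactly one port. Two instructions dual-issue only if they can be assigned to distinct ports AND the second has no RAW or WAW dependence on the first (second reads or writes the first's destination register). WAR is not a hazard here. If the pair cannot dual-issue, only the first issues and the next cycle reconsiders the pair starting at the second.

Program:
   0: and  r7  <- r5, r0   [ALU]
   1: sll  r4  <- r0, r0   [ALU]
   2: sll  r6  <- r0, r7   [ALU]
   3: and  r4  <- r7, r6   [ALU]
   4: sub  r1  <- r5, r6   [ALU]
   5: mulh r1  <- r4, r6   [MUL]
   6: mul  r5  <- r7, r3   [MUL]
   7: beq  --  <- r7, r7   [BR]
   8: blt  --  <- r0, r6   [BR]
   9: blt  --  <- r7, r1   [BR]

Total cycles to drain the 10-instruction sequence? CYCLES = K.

CYCLES = 8

[0] i0+i1  and.ALU sll.ALU  -- pair
[1] i2  sll.ALU  -- RAW r6
[2] i3+i4  and.ALU sub.ALU  -- pair
[3] i5  mulh.MUL  -- no-port MUL/MUL
[4] i6  mul.MUL  -- no-port MUL/BR
[5] i7  beq.BR  -- no-port BR/BR
[6] i8  blt.BR  -- no-port BR/BR
[7] i9  blt.BR  -- tail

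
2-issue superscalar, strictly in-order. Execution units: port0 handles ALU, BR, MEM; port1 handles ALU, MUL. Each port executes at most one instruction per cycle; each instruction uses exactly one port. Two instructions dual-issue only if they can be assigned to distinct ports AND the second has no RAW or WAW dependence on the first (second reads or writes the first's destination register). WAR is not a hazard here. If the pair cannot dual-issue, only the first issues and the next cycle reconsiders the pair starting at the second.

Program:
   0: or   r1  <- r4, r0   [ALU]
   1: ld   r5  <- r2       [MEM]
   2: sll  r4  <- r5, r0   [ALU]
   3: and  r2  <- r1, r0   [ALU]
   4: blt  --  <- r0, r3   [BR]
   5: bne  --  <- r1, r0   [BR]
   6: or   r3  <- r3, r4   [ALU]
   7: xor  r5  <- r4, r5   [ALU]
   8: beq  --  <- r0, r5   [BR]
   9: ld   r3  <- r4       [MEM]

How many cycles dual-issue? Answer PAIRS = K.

[0] i0&i1  or/ld  -- dual
[1] i2&i3  sll/and  -- dual
[2] i4  blt  -- no-port BR/BR
[3] i5&i6  bne/or  -- dual
[4] i7  xor  -- RAW r5
[5] i8  beq  -- no-port BR/MEM
[6] i9  ld  -- tail

PAIRS = 3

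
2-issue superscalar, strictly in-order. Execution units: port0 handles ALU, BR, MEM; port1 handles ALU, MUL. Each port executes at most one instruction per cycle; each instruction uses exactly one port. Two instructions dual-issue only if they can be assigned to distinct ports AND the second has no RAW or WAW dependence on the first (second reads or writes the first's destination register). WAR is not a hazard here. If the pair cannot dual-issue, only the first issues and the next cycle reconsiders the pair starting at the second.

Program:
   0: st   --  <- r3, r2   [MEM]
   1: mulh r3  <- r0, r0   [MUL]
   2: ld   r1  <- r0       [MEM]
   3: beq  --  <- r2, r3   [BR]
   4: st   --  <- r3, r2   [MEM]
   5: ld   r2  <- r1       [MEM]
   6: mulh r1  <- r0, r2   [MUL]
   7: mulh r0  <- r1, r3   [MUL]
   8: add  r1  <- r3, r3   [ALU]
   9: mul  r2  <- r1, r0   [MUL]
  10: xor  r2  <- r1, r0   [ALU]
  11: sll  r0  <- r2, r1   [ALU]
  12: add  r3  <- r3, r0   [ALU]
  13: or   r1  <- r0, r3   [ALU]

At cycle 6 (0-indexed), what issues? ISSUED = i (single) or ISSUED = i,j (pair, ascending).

ISSUED = 7,8

0. st.MEM mulh.MUL @i0+i1  | 2-wide
1. ld.MEM @i2  | no-port MEM/BR
2. beq.BR @i3  | no-port BR/MEM
3. st.MEM @i4  | no-port MEM/MEM
4. ld.MEM @i5  | RAW r2
5. mulh.MUL @i6  | no-port MUL/MUL
6. mulh.MUL add.ALU @i7+i8  | 2-wide
7. mul.MUL @i9  | WAW r2
8. xor.ALU @i10  | RAW r2
9. sll.ALU @i11  | RAW r0
10. add.ALU @i12  | RAW r3
11. or.ALU @i13  | tail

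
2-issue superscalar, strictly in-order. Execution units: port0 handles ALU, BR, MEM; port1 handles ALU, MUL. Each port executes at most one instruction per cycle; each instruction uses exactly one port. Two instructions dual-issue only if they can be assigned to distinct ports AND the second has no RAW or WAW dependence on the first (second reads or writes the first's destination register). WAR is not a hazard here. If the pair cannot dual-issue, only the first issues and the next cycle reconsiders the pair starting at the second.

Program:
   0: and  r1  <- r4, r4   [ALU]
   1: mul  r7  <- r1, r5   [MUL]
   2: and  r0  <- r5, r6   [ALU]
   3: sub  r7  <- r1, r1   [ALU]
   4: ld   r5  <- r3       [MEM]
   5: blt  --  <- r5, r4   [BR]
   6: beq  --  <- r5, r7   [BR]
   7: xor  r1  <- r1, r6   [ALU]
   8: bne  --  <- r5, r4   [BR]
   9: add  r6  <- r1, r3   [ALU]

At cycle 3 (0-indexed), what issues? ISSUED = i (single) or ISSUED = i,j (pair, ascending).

#0 head=0: and.ALU i0 RAW r1
#1 head=1: mul.MUL/and.ALU i1/i2 dual
#2 head=3: sub.ALU/ld.MEM i3/i4 dual
#3 head=5: blt.BR i5 no-port BR/BR
#4 head=6: beq.BR/xor.ALU i6/i7 dual
#5 head=8: bne.BR/add.ALU i8/i9 dual

ISSUED = 5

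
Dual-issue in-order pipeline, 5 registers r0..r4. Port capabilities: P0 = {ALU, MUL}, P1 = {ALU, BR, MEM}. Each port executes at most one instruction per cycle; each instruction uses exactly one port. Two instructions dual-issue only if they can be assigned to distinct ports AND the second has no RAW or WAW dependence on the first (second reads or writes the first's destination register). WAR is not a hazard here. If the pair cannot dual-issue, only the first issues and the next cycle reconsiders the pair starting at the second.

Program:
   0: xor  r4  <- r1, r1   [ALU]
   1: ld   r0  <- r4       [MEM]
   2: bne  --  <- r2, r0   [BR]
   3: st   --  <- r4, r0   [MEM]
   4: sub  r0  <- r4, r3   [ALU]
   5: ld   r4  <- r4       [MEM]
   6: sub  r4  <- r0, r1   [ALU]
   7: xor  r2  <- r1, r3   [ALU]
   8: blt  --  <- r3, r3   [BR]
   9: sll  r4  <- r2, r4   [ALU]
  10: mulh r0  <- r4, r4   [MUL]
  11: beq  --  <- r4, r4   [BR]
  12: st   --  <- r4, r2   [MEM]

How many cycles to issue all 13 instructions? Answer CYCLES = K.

CYCLES = 9

0. xor @i0  | RAW r4
1. ld @i1  | no-port MEM/BR
2. bne @i2  | no-port BR/MEM
3. st;sub @i3/i4  | dual
4. ld @i5  | WAW r4
5. sub;xor @i6/i7  | dual
6. blt;sll @i8/i9  | dual
7. mulh;beq @i10/i11  | dual
8. st @i12  | tail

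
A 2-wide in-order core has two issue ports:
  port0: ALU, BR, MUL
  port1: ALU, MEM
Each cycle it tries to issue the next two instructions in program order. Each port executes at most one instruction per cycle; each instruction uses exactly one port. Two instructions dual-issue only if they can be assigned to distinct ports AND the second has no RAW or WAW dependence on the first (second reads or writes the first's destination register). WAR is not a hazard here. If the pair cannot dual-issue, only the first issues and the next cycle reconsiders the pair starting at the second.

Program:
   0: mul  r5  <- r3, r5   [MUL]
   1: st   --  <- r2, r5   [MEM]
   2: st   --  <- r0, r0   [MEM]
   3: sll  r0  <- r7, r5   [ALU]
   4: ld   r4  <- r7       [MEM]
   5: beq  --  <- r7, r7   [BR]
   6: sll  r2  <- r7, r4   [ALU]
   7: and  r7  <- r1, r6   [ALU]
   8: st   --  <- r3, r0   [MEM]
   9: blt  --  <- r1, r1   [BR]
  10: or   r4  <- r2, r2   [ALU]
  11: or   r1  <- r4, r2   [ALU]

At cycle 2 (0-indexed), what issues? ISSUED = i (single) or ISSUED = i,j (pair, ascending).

  cy0 -> i0 (mul.MUL) RAW r5
  cy1 -> i1 (st.MEM) no-port MEM/MEM
  cy2 -> i2,i3 (st.MEM;sll.ALU) dual
  cy3 -> i4,i5 (ld.MEM;beq.BR) dual
  cy4 -> i6,i7 (sll.ALU;and.ALU) dual
  cy5 -> i8,i9 (st.MEM;blt.BR) dual
  cy6 -> i10 (or.ALU) RAW r4
  cy7 -> i11 (or.ALU) tail

ISSUED = 2,3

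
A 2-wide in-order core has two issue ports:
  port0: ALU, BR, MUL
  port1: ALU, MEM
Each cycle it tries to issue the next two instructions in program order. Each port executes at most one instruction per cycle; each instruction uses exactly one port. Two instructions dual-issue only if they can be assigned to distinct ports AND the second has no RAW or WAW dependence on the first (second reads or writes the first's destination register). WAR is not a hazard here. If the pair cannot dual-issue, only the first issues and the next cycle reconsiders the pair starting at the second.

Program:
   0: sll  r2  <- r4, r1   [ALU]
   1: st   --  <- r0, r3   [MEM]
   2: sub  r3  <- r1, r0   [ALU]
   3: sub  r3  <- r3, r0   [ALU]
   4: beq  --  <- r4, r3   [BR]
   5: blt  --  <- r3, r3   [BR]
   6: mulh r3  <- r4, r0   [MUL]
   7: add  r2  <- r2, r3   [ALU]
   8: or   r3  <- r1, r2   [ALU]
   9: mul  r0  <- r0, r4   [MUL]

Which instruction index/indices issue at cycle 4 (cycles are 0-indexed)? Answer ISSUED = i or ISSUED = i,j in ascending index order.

0. sll.ALU/st.MEM @i0,i1  | dual
1. sub.ALU @i2  | RAW+WAW r3
2. sub.ALU @i3  | RAW r3
3. beq.BR @i4  | no-port BR/BR
4. blt.BR @i5  | no-port BR/MUL
5. mulh.MUL @i6  | RAW r3
6. add.ALU @i7  | RAW r2
7. or.ALU/mul.MUL @i8,i9  | dual

ISSUED = 5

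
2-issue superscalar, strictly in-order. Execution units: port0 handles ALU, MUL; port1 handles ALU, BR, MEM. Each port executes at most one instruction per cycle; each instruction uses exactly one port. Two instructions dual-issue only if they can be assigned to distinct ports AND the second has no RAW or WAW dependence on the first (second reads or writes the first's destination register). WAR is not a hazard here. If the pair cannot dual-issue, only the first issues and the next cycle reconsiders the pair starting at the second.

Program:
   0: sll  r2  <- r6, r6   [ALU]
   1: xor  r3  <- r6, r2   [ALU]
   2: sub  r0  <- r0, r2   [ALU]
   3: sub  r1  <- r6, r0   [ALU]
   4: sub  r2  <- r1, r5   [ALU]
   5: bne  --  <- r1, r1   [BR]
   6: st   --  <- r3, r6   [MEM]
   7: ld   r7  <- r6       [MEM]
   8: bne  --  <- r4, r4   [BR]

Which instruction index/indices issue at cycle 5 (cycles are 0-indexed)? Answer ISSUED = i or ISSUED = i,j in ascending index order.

ISSUED = 7

#0 head=0: sll.ALU i0 RAW r2
#1 head=1: xor.ALU+sub.ALU i1,i2 pair
#2 head=3: sub.ALU i3 RAW r1
#3 head=4: sub.ALU+bne.BR i4,i5 pair
#4 head=6: st.MEM i6 no-port MEM/MEM
#5 head=7: ld.MEM i7 no-port MEM/BR
#6 head=8: bne.BR i8 tail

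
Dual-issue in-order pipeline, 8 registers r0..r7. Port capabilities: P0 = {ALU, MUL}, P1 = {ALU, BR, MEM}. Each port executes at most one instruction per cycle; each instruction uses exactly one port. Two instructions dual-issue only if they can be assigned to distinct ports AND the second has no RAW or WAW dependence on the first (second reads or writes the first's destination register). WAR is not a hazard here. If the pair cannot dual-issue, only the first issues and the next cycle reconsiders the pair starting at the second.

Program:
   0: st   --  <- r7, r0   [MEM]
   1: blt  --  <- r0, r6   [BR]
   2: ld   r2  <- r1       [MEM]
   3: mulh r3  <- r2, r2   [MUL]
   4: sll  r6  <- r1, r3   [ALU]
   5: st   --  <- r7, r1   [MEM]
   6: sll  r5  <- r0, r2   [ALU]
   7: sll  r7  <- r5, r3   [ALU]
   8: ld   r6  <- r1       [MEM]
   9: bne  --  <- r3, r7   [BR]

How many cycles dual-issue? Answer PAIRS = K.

PAIRS = 2

  cy0 -> i0 (st.MEM) no-port MEM/BR
  cy1 -> i1 (blt.BR) no-port BR/MEM
  cy2 -> i2 (ld.MEM) RAW r2
  cy3 -> i3 (mulh.MUL) RAW r3
  cy4 -> i4/i5 (sll.ALU;st.MEM) 2-wide
  cy5 -> i6 (sll.ALU) RAW r5
  cy6 -> i7/i8 (sll.ALU;ld.MEM) 2-wide
  cy7 -> i9 (bne.BR) tail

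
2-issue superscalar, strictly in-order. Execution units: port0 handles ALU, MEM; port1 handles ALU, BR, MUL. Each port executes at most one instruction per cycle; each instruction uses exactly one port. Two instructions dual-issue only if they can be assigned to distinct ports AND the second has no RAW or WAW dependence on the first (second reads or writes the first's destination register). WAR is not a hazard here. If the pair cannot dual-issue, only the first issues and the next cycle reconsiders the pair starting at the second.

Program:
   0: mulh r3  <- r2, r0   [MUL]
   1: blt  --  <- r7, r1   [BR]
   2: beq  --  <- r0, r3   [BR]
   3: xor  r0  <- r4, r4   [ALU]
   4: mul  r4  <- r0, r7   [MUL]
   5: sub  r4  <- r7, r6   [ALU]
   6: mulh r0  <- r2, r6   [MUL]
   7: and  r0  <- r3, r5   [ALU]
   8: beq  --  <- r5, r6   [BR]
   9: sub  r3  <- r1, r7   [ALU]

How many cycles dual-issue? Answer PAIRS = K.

PAIRS = 3

#0 head=0: mulh i0 no-port MUL/BR
#1 head=1: blt i1 no-port BR/BR
#2 head=2: beq/xor i2/i3 pair
#3 head=4: mul i4 WAW r4
#4 head=5: sub/mulh i5/i6 pair
#5 head=7: and/beq i7/i8 pair
#6 head=9: sub i9 tail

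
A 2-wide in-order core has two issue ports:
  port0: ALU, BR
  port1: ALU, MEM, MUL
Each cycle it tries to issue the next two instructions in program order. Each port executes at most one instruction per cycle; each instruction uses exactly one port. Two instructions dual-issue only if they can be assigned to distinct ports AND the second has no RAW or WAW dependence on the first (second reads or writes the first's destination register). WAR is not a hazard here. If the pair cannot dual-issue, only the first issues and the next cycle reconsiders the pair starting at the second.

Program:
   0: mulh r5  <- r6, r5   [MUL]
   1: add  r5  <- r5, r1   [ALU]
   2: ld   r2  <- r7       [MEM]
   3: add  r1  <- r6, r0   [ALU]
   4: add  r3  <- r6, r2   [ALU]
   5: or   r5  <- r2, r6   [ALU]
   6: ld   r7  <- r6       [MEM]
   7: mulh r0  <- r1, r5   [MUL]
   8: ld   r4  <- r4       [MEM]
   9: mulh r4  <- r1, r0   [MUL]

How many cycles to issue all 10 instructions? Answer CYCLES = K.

CYCLES = 7

[0] i0  mulh.MUL  -- RAW+WAW r5
[1] i1/i2  add.ALU ld.MEM  -- pair
[2] i3/i4  add.ALU add.ALU  -- pair
[3] i5/i6  or.ALU ld.MEM  -- pair
[4] i7  mulh.MUL  -- no-port MUL/MEM
[5] i8  ld.MEM  -- no-port MEM/MUL
[6] i9  mulh.MUL  -- tail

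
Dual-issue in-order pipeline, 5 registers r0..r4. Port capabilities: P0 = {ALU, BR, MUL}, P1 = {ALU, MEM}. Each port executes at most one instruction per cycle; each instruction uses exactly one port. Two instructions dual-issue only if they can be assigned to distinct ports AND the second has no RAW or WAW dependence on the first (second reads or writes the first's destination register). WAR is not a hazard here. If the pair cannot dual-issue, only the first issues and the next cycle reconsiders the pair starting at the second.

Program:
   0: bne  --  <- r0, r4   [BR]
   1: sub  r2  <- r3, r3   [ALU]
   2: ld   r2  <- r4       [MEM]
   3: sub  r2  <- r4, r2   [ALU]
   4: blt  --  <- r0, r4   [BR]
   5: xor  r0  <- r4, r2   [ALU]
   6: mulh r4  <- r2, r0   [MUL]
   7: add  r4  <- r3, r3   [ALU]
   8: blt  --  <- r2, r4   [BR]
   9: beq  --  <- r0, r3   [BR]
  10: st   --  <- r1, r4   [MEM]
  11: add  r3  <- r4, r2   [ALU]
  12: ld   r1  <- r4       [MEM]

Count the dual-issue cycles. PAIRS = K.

  cy0 -> i0+i1 (bne sub) 2-wide
  cy1 -> i2 (ld) RAW+WAW r2
  cy2 -> i3+i4 (sub blt) 2-wide
  cy3 -> i5 (xor) RAW r0
  cy4 -> i6 (mulh) WAW r4
  cy5 -> i7 (add) RAW r4
  cy6 -> i8 (blt) no-port BR/BR
  cy7 -> i9+i10 (beq st) 2-wide
  cy8 -> i11+i12 (add ld) 2-wide

PAIRS = 4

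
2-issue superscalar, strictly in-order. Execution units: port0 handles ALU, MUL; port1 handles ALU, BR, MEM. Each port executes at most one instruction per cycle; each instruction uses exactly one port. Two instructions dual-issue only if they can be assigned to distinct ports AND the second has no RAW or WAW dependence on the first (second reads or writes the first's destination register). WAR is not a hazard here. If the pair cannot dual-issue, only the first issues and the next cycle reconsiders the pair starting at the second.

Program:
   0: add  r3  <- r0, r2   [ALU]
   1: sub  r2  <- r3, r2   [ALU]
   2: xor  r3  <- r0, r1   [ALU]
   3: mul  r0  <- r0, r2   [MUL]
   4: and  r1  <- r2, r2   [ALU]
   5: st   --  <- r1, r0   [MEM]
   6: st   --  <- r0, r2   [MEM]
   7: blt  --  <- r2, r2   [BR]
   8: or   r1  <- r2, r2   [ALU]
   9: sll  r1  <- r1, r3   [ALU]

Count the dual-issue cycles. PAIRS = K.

  cy0 -> i0 (add) RAW r3
  cy1 -> i1+i2 (sub+xor) 2-wide
  cy2 -> i3+i4 (mul+and) 2-wide
  cy3 -> i5 (st) no-port MEM/MEM
  cy4 -> i6 (st) no-port MEM/BR
  cy5 -> i7+i8 (blt+or) 2-wide
  cy6 -> i9 (sll) tail

PAIRS = 3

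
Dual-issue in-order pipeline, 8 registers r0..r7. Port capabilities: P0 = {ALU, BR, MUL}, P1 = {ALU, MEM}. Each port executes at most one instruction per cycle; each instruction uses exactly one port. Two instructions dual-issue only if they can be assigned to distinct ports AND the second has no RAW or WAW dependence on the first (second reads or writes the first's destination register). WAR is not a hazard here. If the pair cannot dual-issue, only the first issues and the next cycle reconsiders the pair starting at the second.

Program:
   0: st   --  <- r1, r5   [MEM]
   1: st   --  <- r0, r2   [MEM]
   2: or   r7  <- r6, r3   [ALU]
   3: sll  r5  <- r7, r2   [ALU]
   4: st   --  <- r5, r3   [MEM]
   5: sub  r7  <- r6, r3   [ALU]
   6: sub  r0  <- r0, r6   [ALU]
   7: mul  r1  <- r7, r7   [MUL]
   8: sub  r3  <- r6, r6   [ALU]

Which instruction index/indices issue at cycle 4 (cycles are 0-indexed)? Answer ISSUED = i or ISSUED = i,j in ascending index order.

ISSUED = 6,7

t=0 i0:st ; no-port MEM/MEM
t=1 i1/i2:st or ; pair
t=2 i3:sll ; RAW r5
t=3 i4/i5:st sub ; pair
t=4 i6/i7:sub mul ; pair
t=5 i8:sub ; tail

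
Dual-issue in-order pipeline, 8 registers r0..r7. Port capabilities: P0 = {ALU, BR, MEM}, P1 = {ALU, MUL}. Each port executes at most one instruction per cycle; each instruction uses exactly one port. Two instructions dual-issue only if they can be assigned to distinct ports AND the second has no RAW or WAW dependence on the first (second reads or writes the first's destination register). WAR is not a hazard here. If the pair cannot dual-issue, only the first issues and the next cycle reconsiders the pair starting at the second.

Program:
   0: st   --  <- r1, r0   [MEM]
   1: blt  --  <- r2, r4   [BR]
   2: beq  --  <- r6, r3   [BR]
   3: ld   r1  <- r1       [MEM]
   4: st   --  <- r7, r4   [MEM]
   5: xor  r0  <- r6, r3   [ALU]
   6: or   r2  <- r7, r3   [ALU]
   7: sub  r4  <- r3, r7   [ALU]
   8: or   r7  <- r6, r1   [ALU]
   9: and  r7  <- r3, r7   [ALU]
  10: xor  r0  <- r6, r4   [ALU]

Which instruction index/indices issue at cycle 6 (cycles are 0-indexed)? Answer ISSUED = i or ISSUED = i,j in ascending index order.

0. st.MEM @i0  | no-port MEM/BR
1. blt.BR @i1  | no-port BR/BR
2. beq.BR @i2  | no-port BR/MEM
3. ld.MEM @i3  | no-port MEM/MEM
4. st.MEM/xor.ALU @i4&i5  | pair
5. or.ALU/sub.ALU @i6&i7  | pair
6. or.ALU @i8  | RAW+WAW r7
7. and.ALU/xor.ALU @i9&i10  | pair

ISSUED = 8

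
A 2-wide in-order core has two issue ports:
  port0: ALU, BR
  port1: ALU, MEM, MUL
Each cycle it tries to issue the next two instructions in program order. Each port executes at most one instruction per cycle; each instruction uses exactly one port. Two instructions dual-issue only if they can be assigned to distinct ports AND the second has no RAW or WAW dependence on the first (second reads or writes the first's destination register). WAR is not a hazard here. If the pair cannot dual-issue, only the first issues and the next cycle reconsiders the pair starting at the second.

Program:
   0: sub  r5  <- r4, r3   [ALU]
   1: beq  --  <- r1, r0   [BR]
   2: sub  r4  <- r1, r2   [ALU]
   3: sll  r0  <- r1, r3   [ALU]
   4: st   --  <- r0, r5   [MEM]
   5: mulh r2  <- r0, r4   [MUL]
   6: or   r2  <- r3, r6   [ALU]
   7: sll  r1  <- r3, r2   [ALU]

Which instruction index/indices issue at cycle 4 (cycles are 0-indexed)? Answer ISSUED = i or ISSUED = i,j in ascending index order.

ISSUED = 6

  cy0 -> i0+i1 (sub.ALU+beq.BR) pair
  cy1 -> i2+i3 (sub.ALU+sll.ALU) pair
  cy2 -> i4 (st.MEM) no-port MEM/MUL
  cy3 -> i5 (mulh.MUL) WAW r2
  cy4 -> i6 (or.ALU) RAW r2
  cy5 -> i7 (sll.ALU) tail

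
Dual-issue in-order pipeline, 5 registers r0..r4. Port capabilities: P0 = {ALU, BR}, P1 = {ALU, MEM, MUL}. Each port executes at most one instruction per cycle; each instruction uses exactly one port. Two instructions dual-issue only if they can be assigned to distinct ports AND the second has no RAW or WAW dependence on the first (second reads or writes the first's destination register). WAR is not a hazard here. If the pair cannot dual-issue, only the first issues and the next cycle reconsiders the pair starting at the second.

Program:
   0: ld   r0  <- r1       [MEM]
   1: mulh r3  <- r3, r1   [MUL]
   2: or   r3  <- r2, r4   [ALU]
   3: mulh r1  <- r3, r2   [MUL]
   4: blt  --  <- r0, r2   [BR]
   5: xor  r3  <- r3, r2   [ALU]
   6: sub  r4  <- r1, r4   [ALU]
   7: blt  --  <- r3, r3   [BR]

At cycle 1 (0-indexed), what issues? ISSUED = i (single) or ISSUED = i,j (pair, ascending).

#0 head=0: ld.MEM i0 no-port MEM/MUL
#1 head=1: mulh.MUL i1 WAW r3
#2 head=2: or.ALU i2 RAW r3
#3 head=3: mulh.MUL;blt.BR i3+i4 pair
#4 head=5: xor.ALU;sub.ALU i5+i6 pair
#5 head=7: blt.BR i7 tail

ISSUED = 1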